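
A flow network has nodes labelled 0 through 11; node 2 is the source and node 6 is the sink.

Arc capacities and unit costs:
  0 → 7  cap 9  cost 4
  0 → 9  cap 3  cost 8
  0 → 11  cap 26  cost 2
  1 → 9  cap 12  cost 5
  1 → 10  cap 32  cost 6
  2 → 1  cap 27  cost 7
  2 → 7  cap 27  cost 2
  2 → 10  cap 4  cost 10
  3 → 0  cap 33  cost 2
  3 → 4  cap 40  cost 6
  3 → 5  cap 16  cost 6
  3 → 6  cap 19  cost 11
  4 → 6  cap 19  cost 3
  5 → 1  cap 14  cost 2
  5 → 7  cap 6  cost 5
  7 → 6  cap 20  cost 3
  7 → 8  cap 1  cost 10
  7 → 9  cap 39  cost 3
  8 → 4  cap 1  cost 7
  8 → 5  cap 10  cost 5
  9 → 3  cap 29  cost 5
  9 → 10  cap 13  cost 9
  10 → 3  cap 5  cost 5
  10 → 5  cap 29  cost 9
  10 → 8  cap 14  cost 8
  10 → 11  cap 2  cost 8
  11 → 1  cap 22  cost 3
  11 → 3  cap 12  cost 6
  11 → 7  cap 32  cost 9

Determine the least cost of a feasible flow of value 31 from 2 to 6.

Minimum cost for 31 units: 329

shortest-cost path #1: 2→7→6 push 20 @ unit cost 5 (adds 100)
shortest-cost path #2: 2→7→9→3→4→6 push 7 @ unit cost 19 (adds 133)
shortest-cost path #3: 2→10→3→4→6 push 4 @ unit cost 24 (adds 96)
total cost = 329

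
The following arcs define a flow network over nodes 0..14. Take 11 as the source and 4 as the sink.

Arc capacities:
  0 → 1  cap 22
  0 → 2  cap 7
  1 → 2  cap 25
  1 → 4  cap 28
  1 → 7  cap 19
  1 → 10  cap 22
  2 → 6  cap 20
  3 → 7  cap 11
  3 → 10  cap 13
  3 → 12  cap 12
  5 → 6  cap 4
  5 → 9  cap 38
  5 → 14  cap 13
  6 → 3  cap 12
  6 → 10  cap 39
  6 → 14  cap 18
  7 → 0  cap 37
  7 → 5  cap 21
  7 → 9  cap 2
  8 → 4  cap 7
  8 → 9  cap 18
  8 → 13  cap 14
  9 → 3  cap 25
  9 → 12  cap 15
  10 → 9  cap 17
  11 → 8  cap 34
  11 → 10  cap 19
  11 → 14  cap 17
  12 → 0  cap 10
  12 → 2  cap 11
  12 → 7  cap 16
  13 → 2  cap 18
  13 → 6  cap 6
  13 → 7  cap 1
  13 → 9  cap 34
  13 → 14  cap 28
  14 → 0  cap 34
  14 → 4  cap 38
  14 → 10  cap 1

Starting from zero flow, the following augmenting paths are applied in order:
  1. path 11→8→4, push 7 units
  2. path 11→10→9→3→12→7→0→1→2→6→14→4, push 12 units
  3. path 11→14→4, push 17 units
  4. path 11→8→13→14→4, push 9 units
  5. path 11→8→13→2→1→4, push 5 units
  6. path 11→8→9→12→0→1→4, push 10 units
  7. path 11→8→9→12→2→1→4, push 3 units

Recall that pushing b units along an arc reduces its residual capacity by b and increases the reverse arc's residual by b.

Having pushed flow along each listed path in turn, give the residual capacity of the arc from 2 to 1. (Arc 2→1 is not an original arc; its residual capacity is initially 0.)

Residual capacity of (2,1): 4

after path 1 (11→8→4, push 7): res(2,1)=0
after path 2 (11→10→9→3→12→7→0→1→2→6→14→4, push 12): res(2,1)=12
after path 3 (11→14→4, push 17): res(2,1)=12
after path 4 (11→8→13→14→4, push 9): res(2,1)=12
after path 5 (11→8→13→2→1→4, push 5): res(2,1)=7
after path 6 (11→8→9→12→0→1→4, push 10): res(2,1)=7
after path 7 (11→8→9→12→2→1→4, push 3): res(2,1)=4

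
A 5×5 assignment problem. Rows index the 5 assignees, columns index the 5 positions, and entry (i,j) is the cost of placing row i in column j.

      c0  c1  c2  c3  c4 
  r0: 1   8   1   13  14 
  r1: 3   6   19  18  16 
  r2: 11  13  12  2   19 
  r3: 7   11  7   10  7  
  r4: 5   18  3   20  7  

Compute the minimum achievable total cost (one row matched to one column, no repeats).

Minimum assignment cost: 19

optimal assignment: row0→col0 (cost 1), row1→col1 (cost 6), row2→col3 (cost 2), row3→col4 (cost 7), row4→col2 (cost 3)
total = 1 + 6 + 2 + 7 + 3 = 19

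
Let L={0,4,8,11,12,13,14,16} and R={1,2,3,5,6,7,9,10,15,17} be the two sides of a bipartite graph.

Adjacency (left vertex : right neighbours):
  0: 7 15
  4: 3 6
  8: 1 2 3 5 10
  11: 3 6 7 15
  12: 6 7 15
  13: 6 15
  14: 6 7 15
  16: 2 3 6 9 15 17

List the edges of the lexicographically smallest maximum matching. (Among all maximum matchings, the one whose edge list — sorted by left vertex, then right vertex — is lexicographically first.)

Lex-smallest maximum matching: {(0,7), (4,3), (8,1), (11,6), (12,15), (16,2)}

|M| = 6 (so the lex-smallest maximum matching has 6 edges)
process left vertices in ascending order; for each, take the smallest-labelled available neighbour that still permits 6 edges overall, or leave it unmatched if none does
lex-smallest matching: {0-7, 4-3, 8-1, 11-6, 12-15, 16-2}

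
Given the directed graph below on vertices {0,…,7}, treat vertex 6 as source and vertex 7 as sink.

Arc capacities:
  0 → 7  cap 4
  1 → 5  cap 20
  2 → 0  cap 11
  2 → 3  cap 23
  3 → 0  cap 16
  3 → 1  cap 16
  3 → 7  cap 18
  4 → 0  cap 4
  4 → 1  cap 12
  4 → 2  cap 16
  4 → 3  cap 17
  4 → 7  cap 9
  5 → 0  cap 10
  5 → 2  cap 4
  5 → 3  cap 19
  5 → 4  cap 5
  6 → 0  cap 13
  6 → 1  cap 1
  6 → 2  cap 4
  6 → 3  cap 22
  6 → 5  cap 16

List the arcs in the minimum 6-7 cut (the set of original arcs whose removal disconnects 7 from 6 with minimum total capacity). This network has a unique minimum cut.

augment #1: 6→0→7 push 4
augment #2: 6→3→7 push 18
augment #3: 6→5→4→7 push 5
max flow = 27; residual-reachable set from 6 gives S-side
cut edges (S→T): {(0,7), (3,7), (5,4)} total cap 27

Min-cut arcs: {(0,7), (3,7), (5,4)} (total capacity 27)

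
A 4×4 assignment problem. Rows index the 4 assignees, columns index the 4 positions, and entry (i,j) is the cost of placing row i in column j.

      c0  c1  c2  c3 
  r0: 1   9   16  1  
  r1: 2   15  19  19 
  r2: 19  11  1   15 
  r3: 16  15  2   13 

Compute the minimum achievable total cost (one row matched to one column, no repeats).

Minimum assignment cost: 16

optimal assignment: row0→col3 (cost 1), row1→col0 (cost 2), row2→col1 (cost 11), row3→col2 (cost 2)
total = 1 + 2 + 11 + 2 = 16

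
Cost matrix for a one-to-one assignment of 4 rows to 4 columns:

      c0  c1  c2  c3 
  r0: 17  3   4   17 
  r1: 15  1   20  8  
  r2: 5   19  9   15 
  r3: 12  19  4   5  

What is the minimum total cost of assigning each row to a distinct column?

Minimum assignment cost: 15

optimal assignment: row0→col2 (cost 4), row1→col1 (cost 1), row2→col0 (cost 5), row3→col3 (cost 5)
total = 4 + 1 + 5 + 5 = 15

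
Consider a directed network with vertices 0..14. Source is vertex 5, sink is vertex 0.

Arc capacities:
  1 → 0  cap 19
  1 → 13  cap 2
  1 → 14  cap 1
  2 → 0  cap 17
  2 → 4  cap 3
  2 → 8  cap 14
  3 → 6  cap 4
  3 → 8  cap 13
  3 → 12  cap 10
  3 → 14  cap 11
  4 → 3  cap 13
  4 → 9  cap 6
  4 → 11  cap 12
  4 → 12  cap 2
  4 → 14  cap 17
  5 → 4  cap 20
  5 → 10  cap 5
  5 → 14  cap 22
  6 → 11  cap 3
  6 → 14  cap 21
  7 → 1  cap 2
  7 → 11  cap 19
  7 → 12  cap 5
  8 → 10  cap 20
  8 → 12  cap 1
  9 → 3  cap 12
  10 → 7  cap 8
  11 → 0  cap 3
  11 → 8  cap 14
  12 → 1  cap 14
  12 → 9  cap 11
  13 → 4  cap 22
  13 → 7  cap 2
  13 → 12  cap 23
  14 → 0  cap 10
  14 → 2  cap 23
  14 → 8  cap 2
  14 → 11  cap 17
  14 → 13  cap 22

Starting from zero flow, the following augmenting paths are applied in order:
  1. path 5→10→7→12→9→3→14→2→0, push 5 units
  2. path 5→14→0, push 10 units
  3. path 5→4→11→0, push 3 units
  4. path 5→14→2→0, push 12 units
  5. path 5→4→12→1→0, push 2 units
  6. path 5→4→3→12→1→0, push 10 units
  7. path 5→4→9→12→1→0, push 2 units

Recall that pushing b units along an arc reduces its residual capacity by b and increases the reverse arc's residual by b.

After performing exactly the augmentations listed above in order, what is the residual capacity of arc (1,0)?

Residual capacity of (1,0): 5

after path 1 (5→10→7→12→9→3→14→2→0, push 5): res(1,0)=19
after path 2 (5→14→0, push 10): res(1,0)=19
after path 3 (5→4→11→0, push 3): res(1,0)=19
after path 4 (5→14→2→0, push 12): res(1,0)=19
after path 5 (5→4→12→1→0, push 2): res(1,0)=17
after path 6 (5→4→3→12→1→0, push 10): res(1,0)=7
after path 7 (5→4→9→12→1→0, push 2): res(1,0)=5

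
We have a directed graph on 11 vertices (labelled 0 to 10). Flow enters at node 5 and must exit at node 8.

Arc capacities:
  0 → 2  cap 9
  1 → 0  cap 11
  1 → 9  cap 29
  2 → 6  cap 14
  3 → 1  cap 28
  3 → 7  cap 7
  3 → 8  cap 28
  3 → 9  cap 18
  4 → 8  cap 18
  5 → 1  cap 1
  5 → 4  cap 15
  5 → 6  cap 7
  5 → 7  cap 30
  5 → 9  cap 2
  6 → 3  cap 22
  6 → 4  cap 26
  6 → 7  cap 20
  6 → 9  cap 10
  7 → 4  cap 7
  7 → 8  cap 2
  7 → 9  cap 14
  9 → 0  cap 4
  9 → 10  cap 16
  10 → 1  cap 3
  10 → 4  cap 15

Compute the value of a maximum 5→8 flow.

augment #1: 5→4→8 bottleneck 15, total now 15
augment #2: 5→7→8 bottleneck 2, total now 17
augment #3: 5→6→3→8 bottleneck 7, total now 24
augment #4: 5→7→4→8 bottleneck 3, total now 27
augment #5: 5→1→0→2→6→3→8 bottleneck 1, total now 28
augment #6: 5→9→0→2→6→3→8 bottleneck 2, total now 30
augment #7: 5→7→9→0→2→6→3→8 bottleneck 2, total now 32
augment #8: 5→7→9→10→1→0→2→6→3→8 bottleneck 3, total now 35

Maximum flow value: 35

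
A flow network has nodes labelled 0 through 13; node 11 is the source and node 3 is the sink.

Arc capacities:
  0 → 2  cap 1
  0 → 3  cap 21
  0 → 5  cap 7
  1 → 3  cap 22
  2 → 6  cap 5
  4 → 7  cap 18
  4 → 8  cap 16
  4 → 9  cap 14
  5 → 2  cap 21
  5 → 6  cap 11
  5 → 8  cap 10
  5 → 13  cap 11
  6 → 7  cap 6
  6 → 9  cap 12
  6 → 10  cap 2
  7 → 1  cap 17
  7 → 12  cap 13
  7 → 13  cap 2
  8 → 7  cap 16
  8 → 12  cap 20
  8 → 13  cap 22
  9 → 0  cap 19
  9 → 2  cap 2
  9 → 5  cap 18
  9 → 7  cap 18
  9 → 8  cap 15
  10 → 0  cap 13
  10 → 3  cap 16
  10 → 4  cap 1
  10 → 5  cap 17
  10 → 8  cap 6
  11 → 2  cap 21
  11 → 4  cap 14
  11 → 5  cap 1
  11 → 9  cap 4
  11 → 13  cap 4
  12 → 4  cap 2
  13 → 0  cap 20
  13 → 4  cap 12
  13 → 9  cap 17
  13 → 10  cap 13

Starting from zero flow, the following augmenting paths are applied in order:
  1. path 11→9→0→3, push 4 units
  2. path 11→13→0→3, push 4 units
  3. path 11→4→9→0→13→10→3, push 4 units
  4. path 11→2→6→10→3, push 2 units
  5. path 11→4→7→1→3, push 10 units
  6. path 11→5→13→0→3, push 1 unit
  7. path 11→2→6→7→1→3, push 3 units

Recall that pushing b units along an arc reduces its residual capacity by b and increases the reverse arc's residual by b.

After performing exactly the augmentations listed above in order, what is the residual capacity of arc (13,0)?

after path 1 (11→9→0→3, push 4): res(13,0)=20
after path 2 (11→13→0→3, push 4): res(13,0)=16
after path 3 (11→4→9→0→13→10→3, push 4): res(13,0)=20
after path 4 (11→2→6→10→3, push 2): res(13,0)=20
after path 5 (11→4→7→1→3, push 10): res(13,0)=20
after path 6 (11→5→13→0→3, push 1): res(13,0)=19
after path 7 (11→2→6→7→1→3, push 3): res(13,0)=19

Residual capacity of (13,0): 19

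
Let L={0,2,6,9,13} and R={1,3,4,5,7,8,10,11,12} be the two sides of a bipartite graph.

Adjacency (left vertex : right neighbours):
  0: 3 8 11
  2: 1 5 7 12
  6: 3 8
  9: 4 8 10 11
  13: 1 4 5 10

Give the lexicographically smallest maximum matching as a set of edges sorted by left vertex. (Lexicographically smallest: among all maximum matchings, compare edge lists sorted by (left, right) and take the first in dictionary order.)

|M| = 5 (so the lex-smallest maximum matching has 5 edges)
process left vertices in ascending order; for each, take the smallest-labelled available neighbour that still permits 5 edges overall, or leave it unmatched if none does
lex-smallest matching: {0-3, 2-1, 6-8, 9-4, 13-5}

Lex-smallest maximum matching: {(0,3), (2,1), (6,8), (9,4), (13,5)}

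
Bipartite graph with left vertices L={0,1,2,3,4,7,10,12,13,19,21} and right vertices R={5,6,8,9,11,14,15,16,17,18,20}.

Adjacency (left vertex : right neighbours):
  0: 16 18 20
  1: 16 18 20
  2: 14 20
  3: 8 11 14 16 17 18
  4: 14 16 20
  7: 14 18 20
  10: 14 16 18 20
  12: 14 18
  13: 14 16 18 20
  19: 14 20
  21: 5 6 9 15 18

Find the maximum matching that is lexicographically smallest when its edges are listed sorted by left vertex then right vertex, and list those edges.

Lex-smallest maximum matching: {(0,16), (1,18), (2,14), (3,8), (4,20), (21,5)}

|M| = 6 (so the lex-smallest maximum matching has 6 edges)
process left vertices in ascending order; for each, take the smallest-labelled available neighbour that still permits 6 edges overall, or leave it unmatched if none does
lex-smallest matching: {0-16, 1-18, 2-14, 3-8, 4-20, 21-5}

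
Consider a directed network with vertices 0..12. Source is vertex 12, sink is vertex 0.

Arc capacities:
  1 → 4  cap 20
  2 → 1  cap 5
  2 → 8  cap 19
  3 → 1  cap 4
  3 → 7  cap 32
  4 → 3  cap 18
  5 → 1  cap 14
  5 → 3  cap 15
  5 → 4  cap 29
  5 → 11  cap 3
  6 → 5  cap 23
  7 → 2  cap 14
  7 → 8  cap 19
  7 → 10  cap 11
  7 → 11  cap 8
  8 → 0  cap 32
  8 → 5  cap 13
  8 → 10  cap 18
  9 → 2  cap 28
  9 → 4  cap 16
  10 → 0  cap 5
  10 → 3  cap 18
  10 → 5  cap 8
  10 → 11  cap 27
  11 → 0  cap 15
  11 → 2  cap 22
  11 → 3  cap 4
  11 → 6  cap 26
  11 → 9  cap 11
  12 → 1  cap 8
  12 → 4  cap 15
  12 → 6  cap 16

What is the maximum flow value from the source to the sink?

Maximum flow value: 34

augment #1: 12→6→5→11→0 bottleneck 3, total now 3
augment #2: 12→4→3→7→8→0 bottleneck 15, total now 18
augment #3: 12→1→4→3→7→8→0 bottleneck 3, total now 21
augment #4: 12→6→5→3→7→8→0 bottleneck 1, total now 22
augment #5: 12→6→5→3→7→10→0 bottleneck 5, total now 27
augment #6: 12→6→5→3→7→11→0 bottleneck 7, total now 34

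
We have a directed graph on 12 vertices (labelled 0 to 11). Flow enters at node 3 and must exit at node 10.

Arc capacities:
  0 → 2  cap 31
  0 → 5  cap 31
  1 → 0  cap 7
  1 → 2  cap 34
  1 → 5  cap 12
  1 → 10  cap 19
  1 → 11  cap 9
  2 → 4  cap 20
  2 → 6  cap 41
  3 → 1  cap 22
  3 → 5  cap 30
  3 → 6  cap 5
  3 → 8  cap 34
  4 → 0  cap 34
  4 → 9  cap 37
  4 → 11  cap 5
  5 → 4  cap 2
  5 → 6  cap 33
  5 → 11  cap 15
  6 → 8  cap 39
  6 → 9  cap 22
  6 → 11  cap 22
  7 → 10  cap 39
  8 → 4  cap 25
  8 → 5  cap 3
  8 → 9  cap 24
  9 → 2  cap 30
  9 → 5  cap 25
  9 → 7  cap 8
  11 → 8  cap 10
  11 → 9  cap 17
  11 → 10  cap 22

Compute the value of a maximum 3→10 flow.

augment #1: 3→1→10 bottleneck 19, total now 19
augment #2: 3→1→11→10 bottleneck 3, total now 22
augment #3: 3→5→11→10 bottleneck 15, total now 37
augment #4: 3→6→11→10 bottleneck 4, total now 41
augment #5: 3→6→9→7→10 bottleneck 1, total now 42
augment #6: 3→8→9→7→10 bottleneck 7, total now 49

Maximum flow value: 49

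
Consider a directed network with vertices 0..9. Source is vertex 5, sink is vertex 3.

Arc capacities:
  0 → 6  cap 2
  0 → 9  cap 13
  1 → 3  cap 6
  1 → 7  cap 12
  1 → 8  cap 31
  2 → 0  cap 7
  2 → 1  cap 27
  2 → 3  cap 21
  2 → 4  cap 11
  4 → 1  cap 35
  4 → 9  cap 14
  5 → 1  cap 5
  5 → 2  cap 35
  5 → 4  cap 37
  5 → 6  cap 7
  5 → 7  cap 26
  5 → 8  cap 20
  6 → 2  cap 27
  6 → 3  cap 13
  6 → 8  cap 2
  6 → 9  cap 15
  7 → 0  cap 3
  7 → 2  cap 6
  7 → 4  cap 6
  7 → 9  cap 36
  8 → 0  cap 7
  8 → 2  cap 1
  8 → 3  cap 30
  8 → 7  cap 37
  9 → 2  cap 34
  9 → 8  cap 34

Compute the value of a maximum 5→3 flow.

Maximum flow value: 66

augment #1: 5→1→3 bottleneck 5, total now 5
augment #2: 5→2→3 bottleneck 21, total now 26
augment #3: 5→6→3 bottleneck 7, total now 33
augment #4: 5→8→3 bottleneck 20, total now 53
augment #5: 5→2→1→3 bottleneck 1, total now 54
augment #6: 5→2→0→6→3 bottleneck 2, total now 56
augment #7: 5→2→1→8→3 bottleneck 10, total now 66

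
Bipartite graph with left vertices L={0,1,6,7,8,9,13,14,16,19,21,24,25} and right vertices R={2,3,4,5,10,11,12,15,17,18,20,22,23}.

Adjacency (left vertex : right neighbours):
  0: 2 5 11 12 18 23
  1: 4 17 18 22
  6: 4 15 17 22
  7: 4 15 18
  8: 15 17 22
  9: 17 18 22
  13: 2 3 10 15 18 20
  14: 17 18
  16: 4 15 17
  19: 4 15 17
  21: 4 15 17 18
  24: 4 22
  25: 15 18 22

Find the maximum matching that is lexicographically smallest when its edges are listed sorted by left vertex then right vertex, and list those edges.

Lex-smallest maximum matching: {(0,2), (1,4), (6,15), (7,18), (8,17), (9,22), (13,3)}

|M| = 7 (so the lex-smallest maximum matching has 7 edges)
process left vertices in ascending order; for each, take the smallest-labelled available neighbour that still permits 7 edges overall, or leave it unmatched if none does
lex-smallest matching: {0-2, 1-4, 6-15, 7-18, 8-17, 9-22, 13-3}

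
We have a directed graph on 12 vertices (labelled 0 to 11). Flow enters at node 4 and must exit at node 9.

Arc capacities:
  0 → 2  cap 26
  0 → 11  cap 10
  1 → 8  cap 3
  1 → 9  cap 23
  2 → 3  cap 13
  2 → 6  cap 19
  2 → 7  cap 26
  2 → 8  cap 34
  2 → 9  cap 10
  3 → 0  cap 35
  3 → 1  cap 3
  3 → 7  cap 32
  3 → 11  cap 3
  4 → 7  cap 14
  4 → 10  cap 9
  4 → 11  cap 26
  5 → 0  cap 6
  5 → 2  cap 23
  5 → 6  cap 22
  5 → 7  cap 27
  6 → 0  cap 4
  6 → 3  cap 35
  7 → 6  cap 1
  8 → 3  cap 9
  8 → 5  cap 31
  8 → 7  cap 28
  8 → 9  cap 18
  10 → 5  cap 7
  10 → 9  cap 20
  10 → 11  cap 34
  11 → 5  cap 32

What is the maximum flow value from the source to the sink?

augment #1: 4→10→9 bottleneck 9, total now 9
augment #2: 4→11→5→2→9 bottleneck 10, total now 19
augment #3: 4→7→6→3→1→9 bottleneck 1, total now 20
augment #4: 4→11→5→2→8→9 bottleneck 13, total now 33
augment #5: 4→11→5→0→2→8→9 bottleneck 3, total now 36

Maximum flow value: 36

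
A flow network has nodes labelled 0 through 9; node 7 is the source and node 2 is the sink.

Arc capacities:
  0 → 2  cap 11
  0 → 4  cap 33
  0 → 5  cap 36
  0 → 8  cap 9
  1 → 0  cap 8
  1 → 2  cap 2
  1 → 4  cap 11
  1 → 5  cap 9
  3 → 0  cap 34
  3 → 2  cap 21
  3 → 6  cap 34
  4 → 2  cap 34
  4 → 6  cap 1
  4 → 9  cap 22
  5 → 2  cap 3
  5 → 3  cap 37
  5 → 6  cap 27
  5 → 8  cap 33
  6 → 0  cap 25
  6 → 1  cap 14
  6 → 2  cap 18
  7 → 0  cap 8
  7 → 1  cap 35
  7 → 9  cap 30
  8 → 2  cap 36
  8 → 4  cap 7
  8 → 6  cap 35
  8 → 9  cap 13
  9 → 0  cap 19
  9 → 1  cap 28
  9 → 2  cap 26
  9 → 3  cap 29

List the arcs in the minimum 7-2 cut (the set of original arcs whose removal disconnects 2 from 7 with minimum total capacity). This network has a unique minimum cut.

Min-cut arcs: {(1,0), (1,2), (1,4), (1,5), (7,0), (7,9)} (total capacity 68)

augment #1: 7→0→2 push 8
augment #2: 7→1→2 push 2
augment #3: 7→9→2 push 26
augment #4: 7→1→0→2 push 3
augment #5: 7→1→4→2 push 11
augment #6: 7→1→5→2 push 3
augment #7: 7→9→3→2 push 4
augment #8: 7→1→0→4→2 push 5
augment #9: 7→1→5→3→2 push 6
max flow = 68; residual-reachable set from 7 gives S-side
cut edges (S→T): {(1,0), (1,2), (1,4), (1,5), (7,0), (7,9)} total cap 68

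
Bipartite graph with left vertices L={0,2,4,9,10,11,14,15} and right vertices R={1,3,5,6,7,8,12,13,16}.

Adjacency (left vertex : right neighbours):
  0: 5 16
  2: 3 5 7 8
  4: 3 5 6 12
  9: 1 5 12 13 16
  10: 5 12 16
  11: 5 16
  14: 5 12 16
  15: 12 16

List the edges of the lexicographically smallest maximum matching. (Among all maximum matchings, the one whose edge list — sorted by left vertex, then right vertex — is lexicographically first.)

|M| = 6 (so the lex-smallest maximum matching has 6 edges)
process left vertices in ascending order; for each, take the smallest-labelled available neighbour that still permits 6 edges overall, or leave it unmatched if none does
lex-smallest matching: {0-5, 2-3, 4-6, 9-1, 10-12, 11-16}

Lex-smallest maximum matching: {(0,5), (2,3), (4,6), (9,1), (10,12), (11,16)}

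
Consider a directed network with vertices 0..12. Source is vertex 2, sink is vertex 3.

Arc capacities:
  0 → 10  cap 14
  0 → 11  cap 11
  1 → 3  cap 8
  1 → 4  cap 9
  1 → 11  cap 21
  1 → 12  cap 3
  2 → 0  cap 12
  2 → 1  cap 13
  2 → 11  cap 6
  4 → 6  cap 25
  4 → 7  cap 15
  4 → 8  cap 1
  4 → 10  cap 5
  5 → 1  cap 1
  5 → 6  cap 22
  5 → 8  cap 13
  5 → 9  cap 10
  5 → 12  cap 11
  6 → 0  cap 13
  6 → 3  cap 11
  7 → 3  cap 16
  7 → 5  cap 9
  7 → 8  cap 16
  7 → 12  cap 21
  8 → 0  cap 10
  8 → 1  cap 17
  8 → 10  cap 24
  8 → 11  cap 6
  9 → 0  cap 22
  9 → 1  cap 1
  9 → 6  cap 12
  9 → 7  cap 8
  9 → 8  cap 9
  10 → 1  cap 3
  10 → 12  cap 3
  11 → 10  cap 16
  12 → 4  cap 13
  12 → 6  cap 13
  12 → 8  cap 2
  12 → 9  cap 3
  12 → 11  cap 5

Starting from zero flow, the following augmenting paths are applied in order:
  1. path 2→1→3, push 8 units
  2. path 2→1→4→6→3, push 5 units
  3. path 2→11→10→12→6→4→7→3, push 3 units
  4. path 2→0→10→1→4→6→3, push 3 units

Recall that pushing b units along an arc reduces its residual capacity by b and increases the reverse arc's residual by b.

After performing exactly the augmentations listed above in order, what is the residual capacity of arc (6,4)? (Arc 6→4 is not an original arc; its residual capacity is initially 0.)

after path 1 (2→1→3, push 8): res(6,4)=0
after path 2 (2→1→4→6→3, push 5): res(6,4)=5
after path 3 (2→11→10→12→6→4→7→3, push 3): res(6,4)=2
after path 4 (2→0→10→1→4→6→3, push 3): res(6,4)=5

Residual capacity of (6,4): 5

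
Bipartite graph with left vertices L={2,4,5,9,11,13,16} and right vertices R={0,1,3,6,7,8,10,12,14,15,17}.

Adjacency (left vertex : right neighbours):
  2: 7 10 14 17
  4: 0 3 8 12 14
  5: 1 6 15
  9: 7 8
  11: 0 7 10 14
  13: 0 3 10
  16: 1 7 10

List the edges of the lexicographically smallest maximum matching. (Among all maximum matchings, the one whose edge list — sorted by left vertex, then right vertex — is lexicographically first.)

Lex-smallest maximum matching: {(2,7), (4,0), (5,1), (9,8), (11,14), (13,3), (16,10)}

|M| = 7 (so the lex-smallest maximum matching has 7 edges)
process left vertices in ascending order; for each, take the smallest-labelled available neighbour that still permits 7 edges overall, or leave it unmatched if none does
lex-smallest matching: {2-7, 4-0, 5-1, 9-8, 11-14, 13-3, 16-10}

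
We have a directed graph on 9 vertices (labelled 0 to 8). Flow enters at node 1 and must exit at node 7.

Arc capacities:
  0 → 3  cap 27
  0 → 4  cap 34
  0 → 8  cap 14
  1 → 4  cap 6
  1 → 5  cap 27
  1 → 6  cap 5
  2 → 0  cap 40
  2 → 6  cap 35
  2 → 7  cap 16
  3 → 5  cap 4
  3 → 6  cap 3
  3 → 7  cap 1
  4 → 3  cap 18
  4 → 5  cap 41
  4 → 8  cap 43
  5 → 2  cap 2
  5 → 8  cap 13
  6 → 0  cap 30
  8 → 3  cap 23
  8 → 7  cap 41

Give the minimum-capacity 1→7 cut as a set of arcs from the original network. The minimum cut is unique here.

augment #1: 1→4→3→7 push 1
augment #2: 1→4→8→7 push 5
augment #3: 1→5→2→7 push 2
augment #4: 1→5→8→7 push 13
augment #5: 1→6→0→8→7 push 5
max flow = 26; residual-reachable set from 1 gives S-side
cut edges (S→T): {(1,4), (1,6), (5,2), (5,8)} total cap 26

Min-cut arcs: {(1,4), (1,6), (5,2), (5,8)} (total capacity 26)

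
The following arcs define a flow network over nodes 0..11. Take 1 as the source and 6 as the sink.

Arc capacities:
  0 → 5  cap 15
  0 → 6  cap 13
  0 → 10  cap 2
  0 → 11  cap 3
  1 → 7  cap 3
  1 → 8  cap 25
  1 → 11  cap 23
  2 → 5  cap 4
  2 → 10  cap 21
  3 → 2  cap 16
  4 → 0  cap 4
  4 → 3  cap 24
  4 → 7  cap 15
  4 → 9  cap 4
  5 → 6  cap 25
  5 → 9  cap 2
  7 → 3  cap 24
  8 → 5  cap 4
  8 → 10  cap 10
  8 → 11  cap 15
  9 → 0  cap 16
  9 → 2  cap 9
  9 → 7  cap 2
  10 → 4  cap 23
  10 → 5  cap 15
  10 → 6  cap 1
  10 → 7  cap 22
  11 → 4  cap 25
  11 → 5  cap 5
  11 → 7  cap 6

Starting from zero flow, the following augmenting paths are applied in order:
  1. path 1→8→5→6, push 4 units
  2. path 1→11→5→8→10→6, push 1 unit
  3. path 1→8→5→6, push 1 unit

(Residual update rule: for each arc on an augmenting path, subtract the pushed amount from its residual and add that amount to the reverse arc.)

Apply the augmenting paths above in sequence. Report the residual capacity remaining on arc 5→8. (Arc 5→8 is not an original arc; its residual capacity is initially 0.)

Residual capacity of (5,8): 4

after path 1 (1→8→5→6, push 4): res(5,8)=4
after path 2 (1→11→5→8→10→6, push 1): res(5,8)=3
after path 3 (1→8→5→6, push 1): res(5,8)=4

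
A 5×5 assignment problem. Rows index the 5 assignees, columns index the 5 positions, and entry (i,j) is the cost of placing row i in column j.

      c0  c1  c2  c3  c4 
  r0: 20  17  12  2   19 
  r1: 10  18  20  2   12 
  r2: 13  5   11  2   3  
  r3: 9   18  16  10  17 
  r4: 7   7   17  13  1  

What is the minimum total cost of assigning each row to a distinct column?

Minimum assignment cost: 29

optimal assignment: row0→col2 (cost 12), row1→col3 (cost 2), row2→col1 (cost 5), row3→col0 (cost 9), row4→col4 (cost 1)
total = 12 + 2 + 5 + 9 + 1 = 29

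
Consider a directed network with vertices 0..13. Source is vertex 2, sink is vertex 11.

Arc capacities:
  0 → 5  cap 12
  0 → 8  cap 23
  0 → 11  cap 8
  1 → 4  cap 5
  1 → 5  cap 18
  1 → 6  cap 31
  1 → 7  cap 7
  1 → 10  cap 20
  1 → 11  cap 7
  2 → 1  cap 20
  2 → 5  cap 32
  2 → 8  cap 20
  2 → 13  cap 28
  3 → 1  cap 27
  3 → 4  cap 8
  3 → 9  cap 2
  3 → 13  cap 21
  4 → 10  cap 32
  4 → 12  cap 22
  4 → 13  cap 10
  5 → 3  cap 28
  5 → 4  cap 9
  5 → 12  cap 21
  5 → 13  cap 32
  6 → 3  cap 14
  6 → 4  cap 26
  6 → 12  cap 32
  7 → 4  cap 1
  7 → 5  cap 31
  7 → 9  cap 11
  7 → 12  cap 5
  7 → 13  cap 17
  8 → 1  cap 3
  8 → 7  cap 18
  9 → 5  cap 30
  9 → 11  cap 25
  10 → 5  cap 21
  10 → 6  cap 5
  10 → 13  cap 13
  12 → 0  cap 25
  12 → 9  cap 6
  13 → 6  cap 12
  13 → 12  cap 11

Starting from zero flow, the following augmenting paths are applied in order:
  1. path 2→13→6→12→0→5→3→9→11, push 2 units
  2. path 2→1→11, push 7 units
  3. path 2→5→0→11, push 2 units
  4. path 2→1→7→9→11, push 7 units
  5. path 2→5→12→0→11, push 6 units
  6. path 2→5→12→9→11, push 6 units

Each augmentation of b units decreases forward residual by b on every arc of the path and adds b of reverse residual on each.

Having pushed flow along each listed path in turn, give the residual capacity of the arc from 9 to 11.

after path 1 (2→13→6→12→0→5→3→9→11, push 2): res(9,11)=23
after path 2 (2→1→11, push 7): res(9,11)=23
after path 3 (2→5→0→11, push 2): res(9,11)=23
after path 4 (2→1→7→9→11, push 7): res(9,11)=16
after path 5 (2→5→12→0→11, push 6): res(9,11)=16
after path 6 (2→5→12→9→11, push 6): res(9,11)=10

Residual capacity of (9,11): 10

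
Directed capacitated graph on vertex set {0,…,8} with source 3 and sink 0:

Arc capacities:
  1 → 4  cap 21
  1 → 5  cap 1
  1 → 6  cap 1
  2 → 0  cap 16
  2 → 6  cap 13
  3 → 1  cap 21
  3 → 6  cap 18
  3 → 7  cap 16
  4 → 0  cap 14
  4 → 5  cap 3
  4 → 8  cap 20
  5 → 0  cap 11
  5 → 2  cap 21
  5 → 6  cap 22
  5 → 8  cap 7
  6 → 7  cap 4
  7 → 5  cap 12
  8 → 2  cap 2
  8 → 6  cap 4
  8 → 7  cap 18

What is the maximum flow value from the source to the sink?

augment #1: 3→1→4→0 bottleneck 14, total now 14
augment #2: 3→1→5→0 bottleneck 1, total now 15
augment #3: 3→7→5→0 bottleneck 10, total now 25
augment #4: 3→7→5→2→0 bottleneck 2, total now 27
augment #5: 3→1→4→5→2→0 bottleneck 3, total now 30
augment #6: 3→1→4→8→2→0 bottleneck 2, total now 32

Maximum flow value: 32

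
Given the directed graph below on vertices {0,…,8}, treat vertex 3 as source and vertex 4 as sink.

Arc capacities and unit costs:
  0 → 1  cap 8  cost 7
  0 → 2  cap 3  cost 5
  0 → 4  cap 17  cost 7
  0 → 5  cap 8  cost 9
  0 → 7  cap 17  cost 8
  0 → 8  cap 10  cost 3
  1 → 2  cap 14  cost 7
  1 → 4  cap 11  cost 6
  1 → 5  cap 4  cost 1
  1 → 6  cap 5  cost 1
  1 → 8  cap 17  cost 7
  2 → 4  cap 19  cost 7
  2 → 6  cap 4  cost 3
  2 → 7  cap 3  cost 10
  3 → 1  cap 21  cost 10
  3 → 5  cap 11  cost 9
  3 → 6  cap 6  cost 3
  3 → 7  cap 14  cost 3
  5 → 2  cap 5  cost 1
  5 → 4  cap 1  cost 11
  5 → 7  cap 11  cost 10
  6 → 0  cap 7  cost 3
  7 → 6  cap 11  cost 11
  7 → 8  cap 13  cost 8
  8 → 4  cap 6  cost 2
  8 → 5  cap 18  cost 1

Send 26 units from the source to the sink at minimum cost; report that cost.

shortest-cost path #1: 3→6→0→8→4 push 6 @ unit cost 11 (adds 66)
shortest-cost path #2: 3→7→8→0→4 push 6 @ unit cost 15 (adds 90)
shortest-cost path #3: 3→1→4 push 11 @ unit cost 16 (adds 176)
shortest-cost path #4: 3→5→2→4 push 3 @ unit cost 17 (adds 51)
total cost = 383

Minimum cost for 26 units: 383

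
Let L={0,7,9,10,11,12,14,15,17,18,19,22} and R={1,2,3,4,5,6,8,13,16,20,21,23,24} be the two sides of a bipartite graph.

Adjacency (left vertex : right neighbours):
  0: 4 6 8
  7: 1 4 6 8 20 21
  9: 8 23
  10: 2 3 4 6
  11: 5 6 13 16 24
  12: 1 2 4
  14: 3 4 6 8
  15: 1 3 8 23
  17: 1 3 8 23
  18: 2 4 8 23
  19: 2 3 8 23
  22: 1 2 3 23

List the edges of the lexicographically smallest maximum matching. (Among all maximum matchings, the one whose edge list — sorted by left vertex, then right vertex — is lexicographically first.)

|M| = 9 (so the lex-smallest maximum matching has 9 edges)
process left vertices in ascending order; for each, take the smallest-labelled available neighbour that still permits 9 edges overall, or leave it unmatched if none does
lex-smallest matching: {0-4, 7-20, 9-8, 10-2, 11-5, 12-1, 14-6, 15-3, 17-23}

Lex-smallest maximum matching: {(0,4), (7,20), (9,8), (10,2), (11,5), (12,1), (14,6), (15,3), (17,23)}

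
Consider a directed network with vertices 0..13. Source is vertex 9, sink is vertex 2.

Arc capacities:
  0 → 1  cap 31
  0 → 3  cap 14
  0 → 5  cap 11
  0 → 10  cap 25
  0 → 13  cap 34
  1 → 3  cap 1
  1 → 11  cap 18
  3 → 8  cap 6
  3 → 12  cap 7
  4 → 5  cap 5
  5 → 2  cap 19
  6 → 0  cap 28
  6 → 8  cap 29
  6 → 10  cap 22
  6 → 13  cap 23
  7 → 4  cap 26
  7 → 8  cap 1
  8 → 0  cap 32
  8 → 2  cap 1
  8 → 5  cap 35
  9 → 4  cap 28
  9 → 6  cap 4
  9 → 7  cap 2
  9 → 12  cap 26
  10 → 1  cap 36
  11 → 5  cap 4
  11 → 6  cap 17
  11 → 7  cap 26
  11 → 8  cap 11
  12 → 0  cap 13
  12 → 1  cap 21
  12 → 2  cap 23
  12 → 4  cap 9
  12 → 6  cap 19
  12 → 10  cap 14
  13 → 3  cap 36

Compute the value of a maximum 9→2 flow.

augment #1: 9→12→2 bottleneck 23, total now 23
augment #2: 9→4→5→2 bottleneck 5, total now 28
augment #3: 9→6→8→2 bottleneck 1, total now 29
augment #4: 9→6→0→5→2 bottleneck 3, total now 32
augment #5: 9→7→8→5→2 bottleneck 1, total now 33
augment #6: 9→12→0→5→2 bottleneck 3, total now 36

Maximum flow value: 36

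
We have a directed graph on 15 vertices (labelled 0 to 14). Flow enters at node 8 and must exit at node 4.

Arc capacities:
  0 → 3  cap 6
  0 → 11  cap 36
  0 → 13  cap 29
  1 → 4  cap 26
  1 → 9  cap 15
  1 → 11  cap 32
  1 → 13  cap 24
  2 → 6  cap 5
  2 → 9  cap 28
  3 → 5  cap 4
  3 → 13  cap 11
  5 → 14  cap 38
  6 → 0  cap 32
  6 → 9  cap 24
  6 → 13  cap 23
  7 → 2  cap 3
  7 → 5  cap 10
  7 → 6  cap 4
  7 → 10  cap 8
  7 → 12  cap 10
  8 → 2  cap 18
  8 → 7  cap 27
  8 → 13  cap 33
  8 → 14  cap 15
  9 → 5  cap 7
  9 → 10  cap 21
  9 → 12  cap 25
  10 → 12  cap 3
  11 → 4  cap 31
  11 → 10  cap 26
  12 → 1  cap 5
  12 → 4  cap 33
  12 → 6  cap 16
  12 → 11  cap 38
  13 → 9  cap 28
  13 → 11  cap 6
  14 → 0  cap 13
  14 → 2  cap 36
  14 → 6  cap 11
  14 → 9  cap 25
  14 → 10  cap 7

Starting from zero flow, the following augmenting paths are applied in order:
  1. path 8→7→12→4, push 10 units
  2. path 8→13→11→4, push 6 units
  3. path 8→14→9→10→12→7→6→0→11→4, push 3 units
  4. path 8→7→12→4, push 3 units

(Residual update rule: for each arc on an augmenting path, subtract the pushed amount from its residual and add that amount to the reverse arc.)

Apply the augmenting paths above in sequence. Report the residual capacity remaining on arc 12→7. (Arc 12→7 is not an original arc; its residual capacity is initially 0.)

Residual capacity of (12,7): 10

after path 1 (8→7→12→4, push 10): res(12,7)=10
after path 2 (8→13→11→4, push 6): res(12,7)=10
after path 3 (8→14→9→10→12→7→6→0→11→4, push 3): res(12,7)=7
after path 4 (8→7→12→4, push 3): res(12,7)=10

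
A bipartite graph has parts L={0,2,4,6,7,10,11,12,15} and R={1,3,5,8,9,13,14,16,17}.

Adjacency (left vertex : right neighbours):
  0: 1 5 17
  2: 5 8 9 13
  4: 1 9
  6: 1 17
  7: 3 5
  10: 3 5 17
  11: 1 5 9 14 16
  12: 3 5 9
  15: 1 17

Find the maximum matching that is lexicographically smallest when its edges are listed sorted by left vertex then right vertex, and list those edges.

Lex-smallest maximum matching: {(0,1), (2,8), (4,9), (6,17), (7,3), (10,5), (11,14)}

|M| = 7 (so the lex-smallest maximum matching has 7 edges)
process left vertices in ascending order; for each, take the smallest-labelled available neighbour that still permits 7 edges overall, or leave it unmatched if none does
lex-smallest matching: {0-1, 2-8, 4-9, 6-17, 7-3, 10-5, 11-14}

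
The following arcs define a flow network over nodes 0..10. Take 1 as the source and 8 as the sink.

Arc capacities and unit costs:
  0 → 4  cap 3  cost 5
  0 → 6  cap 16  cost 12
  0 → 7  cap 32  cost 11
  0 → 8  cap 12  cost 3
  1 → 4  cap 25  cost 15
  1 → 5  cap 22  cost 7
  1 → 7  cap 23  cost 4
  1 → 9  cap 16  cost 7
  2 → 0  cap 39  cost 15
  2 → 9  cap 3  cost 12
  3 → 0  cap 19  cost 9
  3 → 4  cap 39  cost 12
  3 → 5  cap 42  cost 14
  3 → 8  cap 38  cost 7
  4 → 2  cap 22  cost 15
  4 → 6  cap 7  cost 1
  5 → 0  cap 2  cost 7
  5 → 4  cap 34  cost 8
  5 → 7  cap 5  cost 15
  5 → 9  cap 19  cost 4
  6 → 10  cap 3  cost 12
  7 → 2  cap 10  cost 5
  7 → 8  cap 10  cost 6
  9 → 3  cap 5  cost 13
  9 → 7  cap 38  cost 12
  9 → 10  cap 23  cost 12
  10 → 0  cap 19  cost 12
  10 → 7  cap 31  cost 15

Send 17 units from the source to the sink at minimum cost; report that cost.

Minimum cost for 17 units: 269

shortest-cost path #1: 1→7→8 push 10 @ unit cost 10 (adds 100)
shortest-cost path #2: 1→5→0→8 push 2 @ unit cost 17 (adds 34)
shortest-cost path #3: 1→9→3→8 push 5 @ unit cost 27 (adds 135)
total cost = 269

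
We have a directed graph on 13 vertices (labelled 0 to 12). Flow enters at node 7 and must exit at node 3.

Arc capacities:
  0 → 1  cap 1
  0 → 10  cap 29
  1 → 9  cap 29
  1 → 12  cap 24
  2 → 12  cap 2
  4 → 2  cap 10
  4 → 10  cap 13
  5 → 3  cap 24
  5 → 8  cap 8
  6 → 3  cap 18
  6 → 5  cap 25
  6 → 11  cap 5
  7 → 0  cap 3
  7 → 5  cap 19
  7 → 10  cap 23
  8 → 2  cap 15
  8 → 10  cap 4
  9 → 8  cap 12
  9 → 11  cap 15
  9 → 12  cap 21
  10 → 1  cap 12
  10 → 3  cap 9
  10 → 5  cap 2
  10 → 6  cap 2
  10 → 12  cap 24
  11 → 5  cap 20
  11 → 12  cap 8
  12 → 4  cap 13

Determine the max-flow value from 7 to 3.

augment #1: 7→5→3 bottleneck 19, total now 19
augment #2: 7→10→3 bottleneck 9, total now 28
augment #3: 7→10→5→3 bottleneck 2, total now 30
augment #4: 7→10→6→3 bottleneck 2, total now 32
augment #5: 7→0→1→9→11→5→3 bottleneck 1, total now 33
augment #6: 7→10→1→9→11→5→3 bottleneck 2, total now 35

Maximum flow value: 35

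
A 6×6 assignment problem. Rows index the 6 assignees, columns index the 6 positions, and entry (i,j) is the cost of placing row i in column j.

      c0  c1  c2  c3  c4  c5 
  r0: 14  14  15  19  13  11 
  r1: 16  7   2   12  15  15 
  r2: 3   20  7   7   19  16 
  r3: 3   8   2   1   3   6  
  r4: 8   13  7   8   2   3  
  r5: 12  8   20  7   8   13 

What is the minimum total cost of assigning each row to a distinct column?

optimal assignment: row0→col5 (cost 11), row1→col2 (cost 2), row2→col0 (cost 3), row3→col3 (cost 1), row4→col4 (cost 2), row5→col1 (cost 8)
total = 11 + 2 + 3 + 1 + 2 + 8 = 27

Minimum assignment cost: 27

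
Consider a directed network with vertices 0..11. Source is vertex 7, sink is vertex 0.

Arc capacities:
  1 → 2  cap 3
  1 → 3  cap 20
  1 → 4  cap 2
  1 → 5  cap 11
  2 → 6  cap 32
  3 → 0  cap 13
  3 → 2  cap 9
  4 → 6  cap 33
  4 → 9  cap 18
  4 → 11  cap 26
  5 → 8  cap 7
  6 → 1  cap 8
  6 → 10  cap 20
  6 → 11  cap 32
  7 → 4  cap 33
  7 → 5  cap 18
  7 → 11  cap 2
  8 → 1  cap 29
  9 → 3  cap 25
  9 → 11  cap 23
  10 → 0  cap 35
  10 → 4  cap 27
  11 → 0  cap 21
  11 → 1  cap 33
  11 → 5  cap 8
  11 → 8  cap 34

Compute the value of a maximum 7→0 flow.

Maximum flow value: 42

augment #1: 7→11→0 bottleneck 2, total now 2
augment #2: 7→4→11→0 bottleneck 19, total now 21
augment #3: 7→4→6→10→0 bottleneck 14, total now 35
augment #4: 7→5→8→1→3→0 bottleneck 7, total now 42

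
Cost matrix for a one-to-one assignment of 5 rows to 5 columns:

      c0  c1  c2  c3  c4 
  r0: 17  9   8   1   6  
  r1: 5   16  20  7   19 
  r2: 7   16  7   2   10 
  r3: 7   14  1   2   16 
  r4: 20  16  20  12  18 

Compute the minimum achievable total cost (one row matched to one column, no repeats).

Minimum assignment cost: 30

optimal assignment: row0→col4 (cost 6), row1→col0 (cost 5), row2→col3 (cost 2), row3→col2 (cost 1), row4→col1 (cost 16)
total = 6 + 5 + 2 + 1 + 16 = 30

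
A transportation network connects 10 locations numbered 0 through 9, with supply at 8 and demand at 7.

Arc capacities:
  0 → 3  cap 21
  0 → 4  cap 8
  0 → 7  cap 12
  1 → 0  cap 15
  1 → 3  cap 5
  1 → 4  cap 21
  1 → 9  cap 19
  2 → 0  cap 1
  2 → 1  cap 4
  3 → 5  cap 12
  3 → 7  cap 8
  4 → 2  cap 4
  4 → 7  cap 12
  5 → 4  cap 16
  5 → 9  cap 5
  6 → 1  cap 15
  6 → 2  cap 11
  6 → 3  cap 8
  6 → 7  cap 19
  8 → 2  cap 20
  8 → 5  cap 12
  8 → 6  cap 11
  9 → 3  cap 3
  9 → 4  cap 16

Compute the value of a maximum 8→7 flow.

augment #1: 8→6→7 bottleneck 11, total now 11
augment #2: 8→2→0→7 bottleneck 1, total now 12
augment #3: 8→5→4→7 bottleneck 12, total now 24
augment #4: 8→2→1→0→7 bottleneck 4, total now 28

Maximum flow value: 28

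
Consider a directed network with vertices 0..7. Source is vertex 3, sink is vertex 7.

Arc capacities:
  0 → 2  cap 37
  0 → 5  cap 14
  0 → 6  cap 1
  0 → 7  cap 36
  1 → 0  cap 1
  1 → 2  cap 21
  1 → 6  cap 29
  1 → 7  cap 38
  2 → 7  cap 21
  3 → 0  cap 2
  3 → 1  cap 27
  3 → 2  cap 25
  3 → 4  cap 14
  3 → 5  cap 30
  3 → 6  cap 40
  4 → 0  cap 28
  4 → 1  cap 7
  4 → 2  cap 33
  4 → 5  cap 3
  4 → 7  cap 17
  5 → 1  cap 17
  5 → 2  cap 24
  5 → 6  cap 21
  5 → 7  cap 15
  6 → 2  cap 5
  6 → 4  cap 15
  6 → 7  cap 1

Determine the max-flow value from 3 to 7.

Maximum flow value: 107

augment #1: 3→0→7 bottleneck 2, total now 2
augment #2: 3→1→7 bottleneck 27, total now 29
augment #3: 3→2→7 bottleneck 21, total now 50
augment #4: 3→4→7 bottleneck 14, total now 64
augment #5: 3→5→7 bottleneck 15, total now 79
augment #6: 3→6→7 bottleneck 1, total now 80
augment #7: 3→5→1→7 bottleneck 11, total now 91
augment #8: 3→6→4→7 bottleneck 3, total now 94
augment #9: 3→5→1→0→7 bottleneck 1, total now 95
augment #10: 3→6→4→0→7 bottleneck 12, total now 107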